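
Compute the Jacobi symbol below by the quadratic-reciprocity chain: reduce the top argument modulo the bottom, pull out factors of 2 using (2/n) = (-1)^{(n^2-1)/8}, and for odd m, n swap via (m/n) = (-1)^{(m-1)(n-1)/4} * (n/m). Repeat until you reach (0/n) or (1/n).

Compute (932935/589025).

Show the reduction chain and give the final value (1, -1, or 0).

(932935/589025): 932935 mod 589025 = 343910, so (932935/589025) = (343910/589025)
factor out 2^1: 343910 = 2^1·171955; with 589025 mod 8 = 1, (2/589025) = +1; sign now +1; continue with (171955/589025)
flip (171955/589025) -> (589025/171955): both odd, 171955 mod 4 = 3, 589025 mod 4 = 1, so the flip contributes +1; sign now +1
(589025/171955): 589025 mod 171955 = 73160, so (589025/171955) = (73160/171955)
factor out 2^3: 73160 = 2^3·9145; with 171955 mod 8 = 3, (2/171955) = -1; sign now -1; continue with (9145/171955)
flip (9145/171955) -> (171955/9145): both odd, 9145 mod 4 = 1, 171955 mod 4 = 3, so the flip contributes +1; sign now -1
(171955/9145): 171955 mod 9145 = 7345, so (171955/9145) = (7345/9145)
flip (7345/9145) -> (9145/7345): both odd, 7345 mod 4 = 1, 9145 mod 4 = 1, so the flip contributes +1; sign now -1
(9145/7345): 9145 mod 7345 = 1800, so (9145/7345) = (1800/7345)
factor out 2^3: 1800 = 2^3·225; with 7345 mod 8 = 1, (2/7345) = +1; sign now -1; continue with (225/7345)
flip (225/7345) -> (7345/225): both odd, 225 mod 4 = 1, 7345 mod 4 = 1, so the flip contributes +1; sign now -1
(7345/225): 7345 mod 225 = 145, so (7345/225) = (145/225)
flip (145/225) -> (225/145): both odd, 145 mod 4 = 1, 225 mod 4 = 1, so the flip contributes +1; sign now -1
(225/145): 225 mod 145 = 80, so (225/145) = (80/145)
factor out 2^4: 80 = 2^4·5; with 145 mod 8 = 1, (2/145) = +1; sign now -1; continue with (5/145)
flip (5/145) -> (145/5): both odd, 5 mod 4 = 1, 145 mod 4 = 1, so the flip contributes +1; sign now -1
(145/5): 145 mod 5 = 0, so (145/5) = (0/5)
reached (0/5); gcd(a, n) > 1, so (0/5) = 0 and the symbol is 0

0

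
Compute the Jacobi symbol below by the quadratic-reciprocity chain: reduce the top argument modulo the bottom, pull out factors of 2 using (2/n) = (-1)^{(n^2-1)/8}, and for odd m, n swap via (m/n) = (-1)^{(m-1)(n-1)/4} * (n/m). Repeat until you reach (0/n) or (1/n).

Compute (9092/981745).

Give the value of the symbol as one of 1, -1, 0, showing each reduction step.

1

factor out 2^2: 9092 = 2^2·2273; with 981745 mod 8 = 1, (2/981745) = +1; sign now +1; continue with (2273/981745)
flip (2273/981745) -> (981745/2273): both odd, 2273 mod 4 = 1, 981745 mod 4 = 1, so the flip contributes +1; sign now +1
(981745/2273): 981745 mod 2273 = 2082, so (981745/2273) = (2082/2273)
factor out 2^1: 2082 = 2^1·1041; with 2273 mod 8 = 1, (2/2273) = +1; sign now +1; continue with (1041/2273)
flip (1041/2273) -> (2273/1041): both odd, 1041 mod 4 = 1, 2273 mod 4 = 1, so the flip contributes +1; sign now +1
(2273/1041): 2273 mod 1041 = 191, so (2273/1041) = (191/1041)
flip (191/1041) -> (1041/191): both odd, 191 mod 4 = 3, 1041 mod 4 = 1, so the flip contributes +1; sign now +1
(1041/191): 1041 mod 191 = 86, so (1041/191) = (86/191)
factor out 2^1: 86 = 2^1·43; with 191 mod 8 = 7, (2/191) = +1; sign now +1; continue with (43/191)
flip (43/191) -> (191/43): both odd, 43 mod 4 = 3, 191 mod 4 = 3, so the flip contributes -1; sign now -1
(191/43): 191 mod 43 = 19, so (191/43) = (19/43)
flip (19/43) -> (43/19): both odd, 19 mod 4 = 3, 43 mod 4 = 3, so the flip contributes -1; sign now +1
(43/19): 43 mod 19 = 5, so (43/19) = (5/19)
flip (5/19) -> (19/5): both odd, 5 mod 4 = 1, 19 mod 4 = 3, so the flip contributes +1; sign now +1
(19/5): 19 mod 5 = 4, so (19/5) = (4/5)
factor out 2^2: 4 = 2^2·1; with 5 mod 8 = 5, (2/5) = -1; sign now +1; continue with (1/5)
reached (1/5) = 1, so the symbol is +1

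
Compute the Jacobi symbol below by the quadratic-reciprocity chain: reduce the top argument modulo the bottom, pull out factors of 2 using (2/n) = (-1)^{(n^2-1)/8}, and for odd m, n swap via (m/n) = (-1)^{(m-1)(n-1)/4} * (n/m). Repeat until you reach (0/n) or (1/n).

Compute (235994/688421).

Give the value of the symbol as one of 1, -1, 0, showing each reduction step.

235994 = 2^1·117997; (2/688421) = -1 since 688421 mod 8 = 5, so (235994/688421) = (-1)^1·(117997/688421); sign now -1
reciprocity: (117997/688421) = +1·(688421/117997) since 117997 mod 4 = 1, 688421 mod 4 = 1; sign now -1
(688421/117997) = (98436/117997)   [reduce mod 117997]
98436 = 2^2·24609; (2/117997) = -1 since 117997 mod 8 = 5, so (98436/117997) = (-1)^2·(24609/117997); sign now -1
reciprocity: (24609/117997) = +1·(117997/24609) since 24609 mod 4 = 1, 117997 mod 4 = 1; sign now -1
(117997/24609) = (19561/24609)   [reduce mod 24609]
reciprocity: (19561/24609) = +1·(24609/19561) since 19561 mod 4 = 1, 24609 mod 4 = 1; sign now -1
(24609/19561) = (5048/19561)   [reduce mod 19561]
5048 = 2^3·631; (2/19561) = +1 since 19561 mod 8 = 1, so (5048/19561) = (+1)^3·(631/19561); sign now -1
reciprocity: (631/19561) = +1·(19561/631) since 631 mod 4 = 3, 19561 mod 4 = 1; sign now -1
(19561/631) = (0/631)   [reduce mod 631]
(0/631) = 0   [gcd(a, n) > 1]; final value = 0

0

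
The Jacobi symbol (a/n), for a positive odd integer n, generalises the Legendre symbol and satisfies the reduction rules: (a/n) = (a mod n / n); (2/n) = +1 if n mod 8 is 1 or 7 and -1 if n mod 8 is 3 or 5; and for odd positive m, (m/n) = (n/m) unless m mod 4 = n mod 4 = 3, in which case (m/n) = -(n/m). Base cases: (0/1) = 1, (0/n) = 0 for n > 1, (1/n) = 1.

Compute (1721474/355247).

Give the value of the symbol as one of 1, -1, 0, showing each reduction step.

-1

(1721474/355247): 1721474 mod 355247 = 300486, so (1721474/355247) = (300486/355247)
factor out 2^1: 300486 = 2^1·150243; with 355247 mod 8 = 7, (2/355247) = +1; sign now +1; continue with (150243/355247)
flip (150243/355247) -> (355247/150243): both odd, 150243 mod 4 = 3, 355247 mod 4 = 3, so the flip contributes -1; sign now -1
(355247/150243): 355247 mod 150243 = 54761, so (355247/150243) = (54761/150243)
flip (54761/150243) -> (150243/54761): both odd, 54761 mod 4 = 1, 150243 mod 4 = 3, so the flip contributes +1; sign now -1
(150243/54761): 150243 mod 54761 = 40721, so (150243/54761) = (40721/54761)
flip (40721/54761) -> (54761/40721): both odd, 40721 mod 4 = 1, 54761 mod 4 = 1, so the flip contributes +1; sign now -1
(54761/40721): 54761 mod 40721 = 14040, so (54761/40721) = (14040/40721)
factor out 2^3: 14040 = 2^3·1755; with 40721 mod 8 = 1, (2/40721) = +1; sign now -1; continue with (1755/40721)
flip (1755/40721) -> (40721/1755): both odd, 1755 mod 4 = 3, 40721 mod 4 = 1, so the flip contributes +1; sign now -1
(40721/1755): 40721 mod 1755 = 356, so (40721/1755) = (356/1755)
factor out 2^2: 356 = 2^2·89; with 1755 mod 8 = 3, (2/1755) = -1; sign now -1; continue with (89/1755)
flip (89/1755) -> (1755/89): both odd, 89 mod 4 = 1, 1755 mod 4 = 3, so the flip contributes +1; sign now -1
(1755/89): 1755 mod 89 = 64, so (1755/89) = (64/89)
factor out 2^6: 64 = 2^6·1; with 89 mod 8 = 1, (2/89) = +1; sign now -1; continue with (1/89)
reached (1/89) = 1, so the symbol is -1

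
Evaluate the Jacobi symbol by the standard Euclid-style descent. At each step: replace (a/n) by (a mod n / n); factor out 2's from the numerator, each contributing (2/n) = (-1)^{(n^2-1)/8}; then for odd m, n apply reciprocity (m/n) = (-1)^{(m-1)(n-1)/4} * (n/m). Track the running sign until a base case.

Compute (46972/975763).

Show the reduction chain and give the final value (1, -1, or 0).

46972 = 2^2·11743; (2/975763) = -1 since 975763 mod 8 = 3, so (46972/975763) = (-1)^2·(11743/975763); sign now +1
reciprocity: (11743/975763) = -1·(975763/11743) since 11743 mod 4 = 3, 975763 mod 4 = 3; sign now -1
(975763/11743) = (1094/11743)   [reduce mod 11743]
1094 = 2^1·547; (2/11743) = +1 since 11743 mod 8 = 7, so (1094/11743) = (+1)^1·(547/11743); sign now -1
reciprocity: (547/11743) = -1·(11743/547) since 547 mod 4 = 3, 11743 mod 4 = 3; sign now +1
(11743/547) = (256/547)   [reduce mod 547]
256 = 2^8·1; (2/547) = -1 since 547 mod 8 = 3, so (256/547) = (-1)^8·(1/547); sign now +1
(1/547) = 1; final value = sign = +1

1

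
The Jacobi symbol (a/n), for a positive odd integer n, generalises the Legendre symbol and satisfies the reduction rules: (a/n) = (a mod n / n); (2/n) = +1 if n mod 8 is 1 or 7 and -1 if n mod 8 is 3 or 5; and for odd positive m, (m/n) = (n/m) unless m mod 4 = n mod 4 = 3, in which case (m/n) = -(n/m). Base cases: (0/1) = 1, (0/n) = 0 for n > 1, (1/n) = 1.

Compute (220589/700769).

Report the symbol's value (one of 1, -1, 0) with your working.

-1

reciprocity: (220589/700769) = +1·(700769/220589) since 220589 mod 4 = 1, 700769 mod 4 = 1; sign now +1
(700769/220589) = (39002/220589)   [reduce mod 220589]
39002 = 2^1·19501; (2/220589) = -1 since 220589 mod 8 = 5, so (39002/220589) = (-1)^1·(19501/220589); sign now -1
reciprocity: (19501/220589) = +1·(220589/19501) since 19501 mod 4 = 1, 220589 mod 4 = 1; sign now -1
(220589/19501) = (6078/19501)   [reduce mod 19501]
6078 = 2^1·3039; (2/19501) = -1 since 19501 mod 8 = 5, so (6078/19501) = (-1)^1·(3039/19501); sign now +1
reciprocity: (3039/19501) = +1·(19501/3039) since 3039 mod 4 = 3, 19501 mod 4 = 1; sign now +1
(19501/3039) = (1267/3039)   [reduce mod 3039]
reciprocity: (1267/3039) = -1·(3039/1267) since 1267 mod 4 = 3, 3039 mod 4 = 3; sign now -1
(3039/1267) = (505/1267)   [reduce mod 1267]
reciprocity: (505/1267) = +1·(1267/505) since 505 mod 4 = 1, 1267 mod 4 = 3; sign now -1
(1267/505) = (257/505)   [reduce mod 505]
reciprocity: (257/505) = +1·(505/257) since 257 mod 4 = 1, 505 mod 4 = 1; sign now -1
(505/257) = (248/257)   [reduce mod 257]
248 = 2^3·31; (2/257) = +1 since 257 mod 8 = 1, so (248/257) = (+1)^3·(31/257); sign now -1
reciprocity: (31/257) = +1·(257/31) since 31 mod 4 = 3, 257 mod 4 = 1; sign now -1
(257/31) = (9/31)   [reduce mod 31]
reciprocity: (9/31) = +1·(31/9) since 9 mod 4 = 1, 31 mod 4 = 3; sign now -1
(31/9) = (4/9)   [reduce mod 9]
4 = 2^2·1; (2/9) = +1 since 9 mod 8 = 1, so (4/9) = (+1)^2·(1/9); sign now -1
(1/9) = 1; final value = sign = -1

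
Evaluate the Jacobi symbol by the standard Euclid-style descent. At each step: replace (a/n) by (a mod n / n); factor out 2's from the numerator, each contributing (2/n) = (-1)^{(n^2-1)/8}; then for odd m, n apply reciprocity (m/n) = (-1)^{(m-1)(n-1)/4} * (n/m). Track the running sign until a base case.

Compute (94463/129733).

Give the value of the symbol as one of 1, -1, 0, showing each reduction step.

flip (94463/129733) -> (129733/94463): both odd, 94463 mod 4 = 3, 129733 mod 4 = 1, so the flip contributes +1; sign now +1
(129733/94463): 129733 mod 94463 = 35270, so (129733/94463) = (35270/94463)
factor out 2^1: 35270 = 2^1·17635; with 94463 mod 8 = 7, (2/94463) = +1; sign now +1; continue with (17635/94463)
flip (17635/94463) -> (94463/17635): both odd, 17635 mod 4 = 3, 94463 mod 4 = 3, so the flip contributes -1; sign now -1
(94463/17635): 94463 mod 17635 = 6288, so (94463/17635) = (6288/17635)
factor out 2^4: 6288 = 2^4·393; with 17635 mod 8 = 3, (2/17635) = -1; sign now -1; continue with (393/17635)
flip (393/17635) -> (17635/393): both odd, 393 mod 4 = 1, 17635 mod 4 = 3, so the flip contributes +1; sign now -1
(17635/393): 17635 mod 393 = 343, so (17635/393) = (343/393)
flip (343/393) -> (393/343): both odd, 343 mod 4 = 3, 393 mod 4 = 1, so the flip contributes +1; sign now -1
(393/343): 393 mod 343 = 50, so (393/343) = (50/343)
factor out 2^1: 50 = 2^1·25; with 343 mod 8 = 7, (2/343) = +1; sign now -1; continue with (25/343)
flip (25/343) -> (343/25): both odd, 25 mod 4 = 1, 343 mod 4 = 3, so the flip contributes +1; sign now -1
(343/25): 343 mod 25 = 18, so (343/25) = (18/25)
factor out 2^1: 18 = 2^1·9; with 25 mod 8 = 1, (2/25) = +1; sign now -1; continue with (9/25)
flip (9/25) -> (25/9): both odd, 9 mod 4 = 1, 25 mod 4 = 1, so the flip contributes +1; sign now -1
(25/9): 25 mod 9 = 7, so (25/9) = (7/9)
flip (7/9) -> (9/7): both odd, 7 mod 4 = 3, 9 mod 4 = 1, so the flip contributes +1; sign now -1
(9/7): 9 mod 7 = 2, so (9/7) = (2/7)
factor out 2^1: 2 = 2^1·1; with 7 mod 8 = 7, (2/7) = +1; sign now -1; continue with (1/7)
reached (1/7) = 1, so the symbol is -1

-1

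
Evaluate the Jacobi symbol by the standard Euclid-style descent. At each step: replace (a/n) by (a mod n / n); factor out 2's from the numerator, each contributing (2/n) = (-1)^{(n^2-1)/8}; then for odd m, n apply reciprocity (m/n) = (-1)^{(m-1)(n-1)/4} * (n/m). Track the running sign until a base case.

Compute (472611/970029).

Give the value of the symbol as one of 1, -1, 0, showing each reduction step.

0

flip (472611/970029) -> (970029/472611): both odd, 472611 mod 4 = 3, 970029 mod 4 = 1, so the flip contributes +1; sign now +1
(970029/472611): 970029 mod 472611 = 24807, so (970029/472611) = (24807/472611)
flip (24807/472611) -> (472611/24807): both odd, 24807 mod 4 = 3, 472611 mod 4 = 3, so the flip contributes -1; sign now -1
(472611/24807): 472611 mod 24807 = 1278, so (472611/24807) = (1278/24807)
factor out 2^1: 1278 = 2^1·639; with 24807 mod 8 = 7, (2/24807) = +1; sign now -1; continue with (639/24807)
flip (639/24807) -> (24807/639): both odd, 639 mod 4 = 3, 24807 mod 4 = 3, so the flip contributes -1; sign now +1
(24807/639): 24807 mod 639 = 525, so (24807/639) = (525/639)
flip (525/639) -> (639/525): both odd, 525 mod 4 = 1, 639 mod 4 = 3, so the flip contributes +1; sign now +1
(639/525): 639 mod 525 = 114, so (639/525) = (114/525)
factor out 2^1: 114 = 2^1·57; with 525 mod 8 = 5, (2/525) = -1; sign now -1; continue with (57/525)
flip (57/525) -> (525/57): both odd, 57 mod 4 = 1, 525 mod 4 = 1, so the flip contributes +1; sign now -1
(525/57): 525 mod 57 = 12, so (525/57) = (12/57)
factor out 2^2: 12 = 2^2·3; with 57 mod 8 = 1, (2/57) = +1; sign now -1; continue with (3/57)
flip (3/57) -> (57/3): both odd, 3 mod 4 = 3, 57 mod 4 = 1, so the flip contributes +1; sign now -1
(57/3): 57 mod 3 = 0, so (57/3) = (0/3)
reached (0/3); gcd(a, n) > 1, so (0/3) = 0 and the symbol is 0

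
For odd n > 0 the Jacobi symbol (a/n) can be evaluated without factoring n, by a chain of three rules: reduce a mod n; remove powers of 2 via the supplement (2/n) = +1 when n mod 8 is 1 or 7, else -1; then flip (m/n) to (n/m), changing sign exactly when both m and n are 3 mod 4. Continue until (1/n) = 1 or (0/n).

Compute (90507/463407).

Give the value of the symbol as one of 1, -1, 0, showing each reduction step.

reciprocity: (90507/463407) = -1·(463407/90507) since 90507 mod 4 = 3, 463407 mod 4 = 3; sign now -1
(463407/90507) = (10872/90507)   [reduce mod 90507]
10872 = 2^3·1359; (2/90507) = -1 since 90507 mod 8 = 3, so (10872/90507) = (-1)^3·(1359/90507); sign now +1
reciprocity: (1359/90507) = -1·(90507/1359) since 1359 mod 4 = 3, 90507 mod 4 = 3; sign now -1
(90507/1359) = (813/1359)   [reduce mod 1359]
reciprocity: (813/1359) = +1·(1359/813) since 813 mod 4 = 1, 1359 mod 4 = 3; sign now -1
(1359/813) = (546/813)   [reduce mod 813]
546 = 2^1·273; (2/813) = -1 since 813 mod 8 = 5, so (546/813) = (-1)^1·(273/813); sign now +1
reciprocity: (273/813) = +1·(813/273) since 273 mod 4 = 1, 813 mod 4 = 1; sign now +1
(813/273) = (267/273)   [reduce mod 273]
reciprocity: (267/273) = +1·(273/267) since 267 mod 4 = 3, 273 mod 4 = 1; sign now +1
(273/267) = (6/267)   [reduce mod 267]
6 = 2^1·3; (2/267) = -1 since 267 mod 8 = 3, so (6/267) = (-1)^1·(3/267); sign now -1
reciprocity: (3/267) = -1·(267/3) since 3 mod 4 = 3, 267 mod 4 = 3; sign now +1
(267/3) = (0/3)   [reduce mod 3]
(0/3) = 0   [gcd(a, n) > 1]; final value = 0

0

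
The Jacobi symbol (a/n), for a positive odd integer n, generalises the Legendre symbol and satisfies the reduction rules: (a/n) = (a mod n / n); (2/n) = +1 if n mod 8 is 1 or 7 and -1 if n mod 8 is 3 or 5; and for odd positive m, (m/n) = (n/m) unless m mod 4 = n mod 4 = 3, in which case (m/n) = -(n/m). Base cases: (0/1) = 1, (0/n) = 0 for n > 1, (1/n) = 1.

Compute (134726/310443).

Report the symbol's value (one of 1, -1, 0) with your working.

factor out 2^1: 134726 = 2^1·67363; with 310443 mod 8 = 3, (2/310443) = -1; sign now -1; continue with (67363/310443)
flip (67363/310443) -> (310443/67363): both odd, 67363 mod 4 = 3, 310443 mod 4 = 3, so the flip contributes -1; sign now +1
(310443/67363): 310443 mod 67363 = 40991, so (310443/67363) = (40991/67363)
flip (40991/67363) -> (67363/40991): both odd, 40991 mod 4 = 3, 67363 mod 4 = 3, so the flip contributes -1; sign now -1
(67363/40991): 67363 mod 40991 = 26372, so (67363/40991) = (26372/40991)
factor out 2^2: 26372 = 2^2·6593; with 40991 mod 8 = 7, (2/40991) = +1; sign now -1; continue with (6593/40991)
flip (6593/40991) -> (40991/6593): both odd, 6593 mod 4 = 1, 40991 mod 4 = 3, so the flip contributes +1; sign now -1
(40991/6593): 40991 mod 6593 = 1433, so (40991/6593) = (1433/6593)
flip (1433/6593) -> (6593/1433): both odd, 1433 mod 4 = 1, 6593 mod 4 = 1, so the flip contributes +1; sign now -1
(6593/1433): 6593 mod 1433 = 861, so (6593/1433) = (861/1433)
flip (861/1433) -> (1433/861): both odd, 861 mod 4 = 1, 1433 mod 4 = 1, so the flip contributes +1; sign now -1
(1433/861): 1433 mod 861 = 572, so (1433/861) = (572/861)
factor out 2^2: 572 = 2^2·143; with 861 mod 8 = 5, (2/861) = -1; sign now -1; continue with (143/861)
flip (143/861) -> (861/143): both odd, 143 mod 4 = 3, 861 mod 4 = 1, so the flip contributes +1; sign now -1
(861/143): 861 mod 143 = 3, so (861/143) = (3/143)
flip (3/143) -> (143/3): both odd, 3 mod 4 = 3, 143 mod 4 = 3, so the flip contributes -1; sign now +1
(143/3): 143 mod 3 = 2, so (143/3) = (2/3)
factor out 2^1: 2 = 2^1·1; with 3 mod 8 = 3, (2/3) = -1; sign now -1; continue with (1/3)
reached (1/3) = 1, so the symbol is -1

-1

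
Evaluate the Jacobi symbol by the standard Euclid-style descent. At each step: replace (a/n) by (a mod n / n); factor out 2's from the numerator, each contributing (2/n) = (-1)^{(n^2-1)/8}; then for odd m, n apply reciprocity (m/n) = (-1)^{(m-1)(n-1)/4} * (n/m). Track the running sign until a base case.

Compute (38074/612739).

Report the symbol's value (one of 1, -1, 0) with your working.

factor out 2^1: 38074 = 2^1·19037; with 612739 mod 8 = 3, (2/612739) = -1; sign now -1; continue with (19037/612739)
flip (19037/612739) -> (612739/19037): both odd, 19037 mod 4 = 1, 612739 mod 4 = 3, so the flip contributes +1; sign now -1
(612739/19037): 612739 mod 19037 = 3555, so (612739/19037) = (3555/19037)
flip (3555/19037) -> (19037/3555): both odd, 3555 mod 4 = 3, 19037 mod 4 = 1, so the flip contributes +1; sign now -1
(19037/3555): 19037 mod 3555 = 1262, so (19037/3555) = (1262/3555)
factor out 2^1: 1262 = 2^1·631; with 3555 mod 8 = 3, (2/3555) = -1; sign now +1; continue with (631/3555)
flip (631/3555) -> (3555/631): both odd, 631 mod 4 = 3, 3555 mod 4 = 3, so the flip contributes -1; sign now -1
(3555/631): 3555 mod 631 = 400, so (3555/631) = (400/631)
factor out 2^4: 400 = 2^4·25; with 631 mod 8 = 7, (2/631) = +1; sign now -1; continue with (25/631)
flip (25/631) -> (631/25): both odd, 25 mod 4 = 1, 631 mod 4 = 3, so the flip contributes +1; sign now -1
(631/25): 631 mod 25 = 6, so (631/25) = (6/25)
factor out 2^1: 6 = 2^1·3; with 25 mod 8 = 1, (2/25) = +1; sign now -1; continue with (3/25)
flip (3/25) -> (25/3): both odd, 3 mod 4 = 3, 25 mod 4 = 1, so the flip contributes +1; sign now -1
(25/3): 25 mod 3 = 1, so (25/3) = (1/3)
reached (1/3) = 1, so the symbol is -1

-1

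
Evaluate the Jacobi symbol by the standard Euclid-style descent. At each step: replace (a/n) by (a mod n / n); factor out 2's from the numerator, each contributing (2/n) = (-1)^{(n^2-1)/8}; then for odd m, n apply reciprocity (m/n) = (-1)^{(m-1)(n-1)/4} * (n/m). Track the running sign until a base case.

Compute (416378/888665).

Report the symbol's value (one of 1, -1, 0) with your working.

1

factor out 2^1: 416378 = 2^1·208189; with 888665 mod 8 = 1, (2/888665) = +1; sign now +1; continue with (208189/888665)
flip (208189/888665) -> (888665/208189): both odd, 208189 mod 4 = 1, 888665 mod 4 = 1, so the flip contributes +1; sign now +1
(888665/208189): 888665 mod 208189 = 55909, so (888665/208189) = (55909/208189)
flip (55909/208189) -> (208189/55909): both odd, 55909 mod 4 = 1, 208189 mod 4 = 1, so the flip contributes +1; sign now +1
(208189/55909): 208189 mod 55909 = 40462, so (208189/55909) = (40462/55909)
factor out 2^1: 40462 = 2^1·20231; with 55909 mod 8 = 5, (2/55909) = -1; sign now -1; continue with (20231/55909)
flip (20231/55909) -> (55909/20231): both odd, 20231 mod 4 = 3, 55909 mod 4 = 1, so the flip contributes +1; sign now -1
(55909/20231): 55909 mod 20231 = 15447, so (55909/20231) = (15447/20231)
flip (15447/20231) -> (20231/15447): both odd, 15447 mod 4 = 3, 20231 mod 4 = 3, so the flip contributes -1; sign now +1
(20231/15447): 20231 mod 15447 = 4784, so (20231/15447) = (4784/15447)
factor out 2^4: 4784 = 2^4·299; with 15447 mod 8 = 7, (2/15447) = +1; sign now +1; continue with (299/15447)
flip (299/15447) -> (15447/299): both odd, 299 mod 4 = 3, 15447 mod 4 = 3, so the flip contributes -1; sign now -1
(15447/299): 15447 mod 299 = 198, so (15447/299) = (198/299)
factor out 2^1: 198 = 2^1·99; with 299 mod 8 = 3, (2/299) = -1; sign now +1; continue with (99/299)
flip (99/299) -> (299/99): both odd, 99 mod 4 = 3, 299 mod 4 = 3, so the flip contributes -1; sign now -1
(299/99): 299 mod 99 = 2, so (299/99) = (2/99)
factor out 2^1: 2 = 2^1·1; with 99 mod 8 = 3, (2/99) = -1; sign now +1; continue with (1/99)
reached (1/99) = 1, so the symbol is +1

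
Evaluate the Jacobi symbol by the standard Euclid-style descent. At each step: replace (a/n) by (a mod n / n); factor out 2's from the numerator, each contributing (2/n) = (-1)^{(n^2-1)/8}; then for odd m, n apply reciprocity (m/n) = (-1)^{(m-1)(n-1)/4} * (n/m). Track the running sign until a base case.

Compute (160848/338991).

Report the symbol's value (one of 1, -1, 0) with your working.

0

factor out 2^4: 160848 = 2^4·10053; with 338991 mod 8 = 7, (2/338991) = +1; sign now +1; continue with (10053/338991)
flip (10053/338991) -> (338991/10053): both odd, 10053 mod 4 = 1, 338991 mod 4 = 3, so the flip contributes +1; sign now +1
(338991/10053): 338991 mod 10053 = 7242, so (338991/10053) = (7242/10053)
factor out 2^1: 7242 = 2^1·3621; with 10053 mod 8 = 5, (2/10053) = -1; sign now -1; continue with (3621/10053)
flip (3621/10053) -> (10053/3621): both odd, 3621 mod 4 = 1, 10053 mod 4 = 1, so the flip contributes +1; sign now -1
(10053/3621): 10053 mod 3621 = 2811, so (10053/3621) = (2811/3621)
flip (2811/3621) -> (3621/2811): both odd, 2811 mod 4 = 3, 3621 mod 4 = 1, so the flip contributes +1; sign now -1
(3621/2811): 3621 mod 2811 = 810, so (3621/2811) = (810/2811)
factor out 2^1: 810 = 2^1·405; with 2811 mod 8 = 3, (2/2811) = -1; sign now +1; continue with (405/2811)
flip (405/2811) -> (2811/405): both odd, 405 mod 4 = 1, 2811 mod 4 = 3, so the flip contributes +1; sign now +1
(2811/405): 2811 mod 405 = 381, so (2811/405) = (381/405)
flip (381/405) -> (405/381): both odd, 381 mod 4 = 1, 405 mod 4 = 1, so the flip contributes +1; sign now +1
(405/381): 405 mod 381 = 24, so (405/381) = (24/381)
factor out 2^3: 24 = 2^3·3; with 381 mod 8 = 5, (2/381) = -1; sign now -1; continue with (3/381)
flip (3/381) -> (381/3): both odd, 3 mod 4 = 3, 381 mod 4 = 1, so the flip contributes +1; sign now -1
(381/3): 381 mod 3 = 0, so (381/3) = (0/3)
reached (0/3); gcd(a, n) > 1, so (0/3) = 0 and the symbol is 0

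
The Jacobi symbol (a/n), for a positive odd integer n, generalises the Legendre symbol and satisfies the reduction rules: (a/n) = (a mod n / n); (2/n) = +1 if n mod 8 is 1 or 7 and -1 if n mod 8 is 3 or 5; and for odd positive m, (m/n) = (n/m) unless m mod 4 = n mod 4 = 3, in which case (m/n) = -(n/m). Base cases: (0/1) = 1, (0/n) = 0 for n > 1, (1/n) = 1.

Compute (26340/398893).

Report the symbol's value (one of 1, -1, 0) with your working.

26340 = 2^2·6585; (2/398893) = -1 since 398893 mod 8 = 5, so (26340/398893) = (-1)^2·(6585/398893); sign now +1
reciprocity: (6585/398893) = +1·(398893/6585) since 6585 mod 4 = 1, 398893 mod 4 = 1; sign now +1
(398893/6585) = (3793/6585)   [reduce mod 6585]
reciprocity: (3793/6585) = +1·(6585/3793) since 3793 mod 4 = 1, 6585 mod 4 = 1; sign now +1
(6585/3793) = (2792/3793)   [reduce mod 3793]
2792 = 2^3·349; (2/3793) = +1 since 3793 mod 8 = 1, so (2792/3793) = (+1)^3·(349/3793); sign now +1
reciprocity: (349/3793) = +1·(3793/349) since 349 mod 4 = 1, 3793 mod 4 = 1; sign now +1
(3793/349) = (303/349)   [reduce mod 349]
reciprocity: (303/349) = +1·(349/303) since 303 mod 4 = 3, 349 mod 4 = 1; sign now +1
(349/303) = (46/303)   [reduce mod 303]
46 = 2^1·23; (2/303) = +1 since 303 mod 8 = 7, so (46/303) = (+1)^1·(23/303); sign now +1
reciprocity: (23/303) = -1·(303/23) since 23 mod 4 = 3, 303 mod 4 = 3; sign now -1
(303/23) = (4/23)   [reduce mod 23]
4 = 2^2·1; (2/23) = +1 since 23 mod 8 = 7, so (4/23) = (+1)^2·(1/23); sign now -1
(1/23) = 1; final value = sign = -1

-1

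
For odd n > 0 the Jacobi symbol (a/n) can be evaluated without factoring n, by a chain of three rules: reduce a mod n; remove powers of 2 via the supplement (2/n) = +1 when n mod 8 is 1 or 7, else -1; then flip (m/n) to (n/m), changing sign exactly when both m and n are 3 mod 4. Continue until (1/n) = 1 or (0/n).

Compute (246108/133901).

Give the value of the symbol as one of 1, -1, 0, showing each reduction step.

(246108/133901) = (112207/133901)   [reduce mod 133901]
reciprocity: (112207/133901) = +1·(133901/112207) since 112207 mod 4 = 3, 133901 mod 4 = 1; sign now +1
(133901/112207) = (21694/112207)   [reduce mod 112207]
21694 = 2^1·10847; (2/112207) = +1 since 112207 mod 8 = 7, so (21694/112207) = (+1)^1·(10847/112207); sign now +1
reciprocity: (10847/112207) = -1·(112207/10847) since 10847 mod 4 = 3, 112207 mod 4 = 3; sign now -1
(112207/10847) = (3737/10847)   [reduce mod 10847]
reciprocity: (3737/10847) = +1·(10847/3737) since 3737 mod 4 = 1, 10847 mod 4 = 3; sign now -1
(10847/3737) = (3373/3737)   [reduce mod 3737]
reciprocity: (3373/3737) = +1·(3737/3373) since 3373 mod 4 = 1, 3737 mod 4 = 1; sign now -1
(3737/3373) = (364/3373)   [reduce mod 3373]
364 = 2^2·91; (2/3373) = -1 since 3373 mod 8 = 5, so (364/3373) = (-1)^2·(91/3373); sign now -1
reciprocity: (91/3373) = +1·(3373/91) since 91 mod 4 = 3, 3373 mod 4 = 1; sign now -1
(3373/91) = (6/91)   [reduce mod 91]
6 = 2^1·3; (2/91) = -1 since 91 mod 8 = 3, so (6/91) = (-1)^1·(3/91); sign now +1
reciprocity: (3/91) = -1·(91/3) since 3 mod 4 = 3, 91 mod 4 = 3; sign now -1
(91/3) = (1/3)   [reduce mod 3]
(1/3) = 1; final value = sign = -1

-1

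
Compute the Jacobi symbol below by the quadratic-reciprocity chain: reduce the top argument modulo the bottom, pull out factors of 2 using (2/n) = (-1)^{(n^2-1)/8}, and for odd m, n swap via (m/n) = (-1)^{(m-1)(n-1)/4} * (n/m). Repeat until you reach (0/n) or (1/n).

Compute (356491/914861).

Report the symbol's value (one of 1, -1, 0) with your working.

flip (356491/914861) -> (914861/356491): both odd, 356491 mod 4 = 3, 914861 mod 4 = 1, so the flip contributes +1; sign now +1
(914861/356491): 914861 mod 356491 = 201879, so (914861/356491) = (201879/356491)
flip (201879/356491) -> (356491/201879): both odd, 201879 mod 4 = 3, 356491 mod 4 = 3, so the flip contributes -1; sign now -1
(356491/201879): 356491 mod 201879 = 154612, so (356491/201879) = (154612/201879)
factor out 2^2: 154612 = 2^2·38653; with 201879 mod 8 = 7, (2/201879) = +1; sign now -1; continue with (38653/201879)
flip (38653/201879) -> (201879/38653): both odd, 38653 mod 4 = 1, 201879 mod 4 = 3, so the flip contributes +1; sign now -1
(201879/38653): 201879 mod 38653 = 8614, so (201879/38653) = (8614/38653)
factor out 2^1: 8614 = 2^1·4307; with 38653 mod 8 = 5, (2/38653) = -1; sign now +1; continue with (4307/38653)
flip (4307/38653) -> (38653/4307): both odd, 4307 mod 4 = 3, 38653 mod 4 = 1, so the flip contributes +1; sign now +1
(38653/4307): 38653 mod 4307 = 4197, so (38653/4307) = (4197/4307)
flip (4197/4307) -> (4307/4197): both odd, 4197 mod 4 = 1, 4307 mod 4 = 3, so the flip contributes +1; sign now +1
(4307/4197): 4307 mod 4197 = 110, so (4307/4197) = (110/4197)
factor out 2^1: 110 = 2^1·55; with 4197 mod 8 = 5, (2/4197) = -1; sign now -1; continue with (55/4197)
flip (55/4197) -> (4197/55): both odd, 55 mod 4 = 3, 4197 mod 4 = 1, so the flip contributes +1; sign now -1
(4197/55): 4197 mod 55 = 17, so (4197/55) = (17/55)
flip (17/55) -> (55/17): both odd, 17 mod 4 = 1, 55 mod 4 = 3, so the flip contributes +1; sign now -1
(55/17): 55 mod 17 = 4, so (55/17) = (4/17)
factor out 2^2: 4 = 2^2·1; with 17 mod 8 = 1, (2/17) = +1; sign now -1; continue with (1/17)
reached (1/17) = 1, so the symbol is -1

-1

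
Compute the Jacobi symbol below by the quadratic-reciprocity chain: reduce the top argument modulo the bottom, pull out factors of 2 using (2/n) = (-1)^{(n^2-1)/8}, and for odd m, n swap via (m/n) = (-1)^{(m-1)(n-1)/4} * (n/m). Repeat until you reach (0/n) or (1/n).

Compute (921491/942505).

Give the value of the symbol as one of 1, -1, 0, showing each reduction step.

reciprocity: (921491/942505) = +1·(942505/921491) since 921491 mod 4 = 3, 942505 mod 4 = 1; sign now +1
(942505/921491) = (21014/921491)   [reduce mod 921491]
21014 = 2^1·10507; (2/921491) = -1 since 921491 mod 8 = 3, so (21014/921491) = (-1)^1·(10507/921491); sign now -1
reciprocity: (10507/921491) = -1·(921491/10507) since 10507 mod 4 = 3, 921491 mod 4 = 3; sign now +1
(921491/10507) = (7382/10507)   [reduce mod 10507]
7382 = 2^1·3691; (2/10507) = -1 since 10507 mod 8 = 3, so (7382/10507) = (-1)^1·(3691/10507); sign now -1
reciprocity: (3691/10507) = -1·(10507/3691) since 3691 mod 4 = 3, 10507 mod 4 = 3; sign now +1
(10507/3691) = (3125/3691)   [reduce mod 3691]
reciprocity: (3125/3691) = +1·(3691/3125) since 3125 mod 4 = 1, 3691 mod 4 = 3; sign now +1
(3691/3125) = (566/3125)   [reduce mod 3125]
566 = 2^1·283; (2/3125) = -1 since 3125 mod 8 = 5, so (566/3125) = (-1)^1·(283/3125); sign now -1
reciprocity: (283/3125) = +1·(3125/283) since 283 mod 4 = 3, 3125 mod 4 = 1; sign now -1
(3125/283) = (12/283)   [reduce mod 283]
12 = 2^2·3; (2/283) = -1 since 283 mod 8 = 3, so (12/283) = (-1)^2·(3/283); sign now -1
reciprocity: (3/283) = -1·(283/3) since 3 mod 4 = 3, 283 mod 4 = 3; sign now +1
(283/3) = (1/3)   [reduce mod 3]
(1/3) = 1; final value = sign = +1

1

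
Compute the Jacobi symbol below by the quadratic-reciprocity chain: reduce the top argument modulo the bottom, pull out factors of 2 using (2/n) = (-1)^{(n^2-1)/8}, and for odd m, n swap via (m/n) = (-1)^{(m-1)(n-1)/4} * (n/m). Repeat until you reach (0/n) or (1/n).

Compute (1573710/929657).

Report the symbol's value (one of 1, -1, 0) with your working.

(1573710/929657) = (644053/929657)   [reduce mod 929657]
reciprocity: (644053/929657) = +1·(929657/644053) since 644053 mod 4 = 1, 929657 mod 4 = 1; sign now +1
(929657/644053) = (285604/644053)   [reduce mod 644053]
285604 = 2^2·71401; (2/644053) = -1 since 644053 mod 8 = 5, so (285604/644053) = (-1)^2·(71401/644053); sign now +1
reciprocity: (71401/644053) = +1·(644053/71401) since 71401 mod 4 = 1, 644053 mod 4 = 1; sign now +1
(644053/71401) = (1444/71401)   [reduce mod 71401]
1444 = 2^2·361; (2/71401) = +1 since 71401 mod 8 = 1, so (1444/71401) = (+1)^2·(361/71401); sign now +1
reciprocity: (361/71401) = +1·(71401/361) since 361 mod 4 = 1, 71401 mod 4 = 1; sign now +1
(71401/361) = (284/361)   [reduce mod 361]
284 = 2^2·71; (2/361) = +1 since 361 mod 8 = 1, so (284/361) = (+1)^2·(71/361); sign now +1
reciprocity: (71/361) = +1·(361/71) since 71 mod 4 = 3, 361 mod 4 = 1; sign now +1
(361/71) = (6/71)   [reduce mod 71]
6 = 2^1·3; (2/71) = +1 since 71 mod 8 = 7, so (6/71) = (+1)^1·(3/71); sign now +1
reciprocity: (3/71) = -1·(71/3) since 3 mod 4 = 3, 71 mod 4 = 3; sign now -1
(71/3) = (2/3)   [reduce mod 3]
2 = 2^1·1; (2/3) = -1 since 3 mod 8 = 3, so (2/3) = (-1)^1·(1/3); sign now +1
(1/3) = 1; final value = sign = +1

1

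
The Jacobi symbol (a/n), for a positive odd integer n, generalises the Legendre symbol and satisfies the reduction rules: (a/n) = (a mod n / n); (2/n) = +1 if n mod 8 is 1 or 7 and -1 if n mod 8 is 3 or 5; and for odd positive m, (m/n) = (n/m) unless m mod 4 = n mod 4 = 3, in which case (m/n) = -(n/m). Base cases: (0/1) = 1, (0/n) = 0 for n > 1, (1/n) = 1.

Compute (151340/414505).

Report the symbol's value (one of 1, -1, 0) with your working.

151340 = 2^2·37835; (2/414505) = +1 since 414505 mod 8 = 1, so (151340/414505) = (+1)^2·(37835/414505); sign now +1
reciprocity: (37835/414505) = +1·(414505/37835) since 37835 mod 4 = 3, 414505 mod 4 = 1; sign now +1
(414505/37835) = (36155/37835)   [reduce mod 37835]
reciprocity: (36155/37835) = -1·(37835/36155) since 36155 mod 4 = 3, 37835 mod 4 = 3; sign now -1
(37835/36155) = (1680/36155)   [reduce mod 36155]
1680 = 2^4·105; (2/36155) = -1 since 36155 mod 8 = 3, so (1680/36155) = (-1)^4·(105/36155); sign now -1
reciprocity: (105/36155) = +1·(36155/105) since 105 mod 4 = 1, 36155 mod 4 = 3; sign now -1
(36155/105) = (35/105)   [reduce mod 105]
reciprocity: (35/105) = +1·(105/35) since 35 mod 4 = 3, 105 mod 4 = 1; sign now -1
(105/35) = (0/35)   [reduce mod 35]
(0/35) = 0   [gcd(a, n) > 1]; final value = 0

0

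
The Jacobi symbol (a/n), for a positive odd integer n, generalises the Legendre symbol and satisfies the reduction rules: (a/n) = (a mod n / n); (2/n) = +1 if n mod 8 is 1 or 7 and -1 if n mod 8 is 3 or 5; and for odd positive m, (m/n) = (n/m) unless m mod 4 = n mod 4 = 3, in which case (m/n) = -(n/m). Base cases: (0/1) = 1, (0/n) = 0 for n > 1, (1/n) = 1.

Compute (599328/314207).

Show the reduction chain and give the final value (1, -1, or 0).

(599328/314207) = (285121/314207)   [reduce mod 314207]
reciprocity: (285121/314207) = +1·(314207/285121) since 285121 mod 4 = 1, 314207 mod 4 = 3; sign now +1
(314207/285121) = (29086/285121)   [reduce mod 285121]
29086 = 2^1·14543; (2/285121) = +1 since 285121 mod 8 = 1, so (29086/285121) = (+1)^1·(14543/285121); sign now +1
reciprocity: (14543/285121) = +1·(285121/14543) since 14543 mod 4 = 3, 285121 mod 4 = 1; sign now +1
(285121/14543) = (8804/14543)   [reduce mod 14543]
8804 = 2^2·2201; (2/14543) = +1 since 14543 mod 8 = 7, so (8804/14543) = (+1)^2·(2201/14543); sign now +1
reciprocity: (2201/14543) = +1·(14543/2201) since 2201 mod 4 = 1, 14543 mod 4 = 3; sign now +1
(14543/2201) = (1337/2201)   [reduce mod 2201]
reciprocity: (1337/2201) = +1·(2201/1337) since 1337 mod 4 = 1, 2201 mod 4 = 1; sign now +1
(2201/1337) = (864/1337)   [reduce mod 1337]
864 = 2^5·27; (2/1337) = +1 since 1337 mod 8 = 1, so (864/1337) = (+1)^5·(27/1337); sign now +1
reciprocity: (27/1337) = +1·(1337/27) since 27 mod 4 = 3, 1337 mod 4 = 1; sign now +1
(1337/27) = (14/27)   [reduce mod 27]
14 = 2^1·7; (2/27) = -1 since 27 mod 8 = 3, so (14/27) = (-1)^1·(7/27); sign now -1
reciprocity: (7/27) = -1·(27/7) since 7 mod 4 = 3, 27 mod 4 = 3; sign now +1
(27/7) = (6/7)   [reduce mod 7]
6 = 2^1·3; (2/7) = +1 since 7 mod 8 = 7, so (6/7) = (+1)^1·(3/7); sign now +1
reciprocity: (3/7) = -1·(7/3) since 3 mod 4 = 3, 7 mod 4 = 3; sign now -1
(7/3) = (1/3)   [reduce mod 3]
(1/3) = 1; final value = sign = -1

-1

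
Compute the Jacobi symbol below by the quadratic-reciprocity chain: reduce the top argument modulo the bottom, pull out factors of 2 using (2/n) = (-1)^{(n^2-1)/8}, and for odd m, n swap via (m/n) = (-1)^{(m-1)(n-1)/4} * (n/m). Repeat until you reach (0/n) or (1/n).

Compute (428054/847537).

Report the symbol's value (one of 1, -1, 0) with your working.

factor out 2^1: 428054 = 2^1·214027; with 847537 mod 8 = 1, (2/847537) = +1; sign now +1; continue with (214027/847537)
flip (214027/847537) -> (847537/214027): both odd, 214027 mod 4 = 3, 847537 mod 4 = 1, so the flip contributes +1; sign now +1
(847537/214027): 847537 mod 214027 = 205456, so (847537/214027) = (205456/214027)
factor out 2^4: 205456 = 2^4·12841; with 214027 mod 8 = 3, (2/214027) = -1; sign now +1; continue with (12841/214027)
flip (12841/214027) -> (214027/12841): both odd, 12841 mod 4 = 1, 214027 mod 4 = 3, so the flip contributes +1; sign now +1
(214027/12841): 214027 mod 12841 = 8571, so (214027/12841) = (8571/12841)
flip (8571/12841) -> (12841/8571): both odd, 8571 mod 4 = 3, 12841 mod 4 = 1, so the flip contributes +1; sign now +1
(12841/8571): 12841 mod 8571 = 4270, so (12841/8571) = (4270/8571)
factor out 2^1: 4270 = 2^1·2135; with 8571 mod 8 = 3, (2/8571) = -1; sign now -1; continue with (2135/8571)
flip (2135/8571) -> (8571/2135): both odd, 2135 mod 4 = 3, 8571 mod 4 = 3, so the flip contributes -1; sign now +1
(8571/2135): 8571 mod 2135 = 31, so (8571/2135) = (31/2135)
flip (31/2135) -> (2135/31): both odd, 31 mod 4 = 3, 2135 mod 4 = 3, so the flip contributes -1; sign now -1
(2135/31): 2135 mod 31 = 27, so (2135/31) = (27/31)
flip (27/31) -> (31/27): both odd, 27 mod 4 = 3, 31 mod 4 = 3, so the flip contributes -1; sign now +1
(31/27): 31 mod 27 = 4, so (31/27) = (4/27)
factor out 2^2: 4 = 2^2·1; with 27 mod 8 = 3, (2/27) = -1; sign now +1; continue with (1/27)
reached (1/27) = 1, so the symbol is +1

1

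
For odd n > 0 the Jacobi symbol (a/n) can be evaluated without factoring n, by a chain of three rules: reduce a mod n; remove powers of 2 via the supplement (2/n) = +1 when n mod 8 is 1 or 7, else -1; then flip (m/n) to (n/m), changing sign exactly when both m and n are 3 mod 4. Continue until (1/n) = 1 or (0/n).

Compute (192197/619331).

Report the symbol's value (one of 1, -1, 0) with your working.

flip (192197/619331) -> (619331/192197): both odd, 192197 mod 4 = 1, 619331 mod 4 = 3, so the flip contributes +1; sign now +1
(619331/192197): 619331 mod 192197 = 42740, so (619331/192197) = (42740/192197)
factor out 2^2: 42740 = 2^2·10685; with 192197 mod 8 = 5, (2/192197) = -1; sign now +1; continue with (10685/192197)
flip (10685/192197) -> (192197/10685): both odd, 10685 mod 4 = 1, 192197 mod 4 = 1, so the flip contributes +1; sign now +1
(192197/10685): 192197 mod 10685 = 10552, so (192197/10685) = (10552/10685)
factor out 2^3: 10552 = 2^3·1319; with 10685 mod 8 = 5, (2/10685) = -1; sign now -1; continue with (1319/10685)
flip (1319/10685) -> (10685/1319): both odd, 1319 mod 4 = 3, 10685 mod 4 = 1, so the flip contributes +1; sign now -1
(10685/1319): 10685 mod 1319 = 133, so (10685/1319) = (133/1319)
flip (133/1319) -> (1319/133): both odd, 133 mod 4 = 1, 1319 mod 4 = 3, so the flip contributes +1; sign now -1
(1319/133): 1319 mod 133 = 122, so (1319/133) = (122/133)
factor out 2^1: 122 = 2^1·61; with 133 mod 8 = 5, (2/133) = -1; sign now +1; continue with (61/133)
flip (61/133) -> (133/61): both odd, 61 mod 4 = 1, 133 mod 4 = 1, so the flip contributes +1; sign now +1
(133/61): 133 mod 61 = 11, so (133/61) = (11/61)
flip (11/61) -> (61/11): both odd, 11 mod 4 = 3, 61 mod 4 = 1, so the flip contributes +1; sign now +1
(61/11): 61 mod 11 = 6, so (61/11) = (6/11)
factor out 2^1: 6 = 2^1·3; with 11 mod 8 = 3, (2/11) = -1; sign now -1; continue with (3/11)
flip (3/11) -> (11/3): both odd, 3 mod 4 = 3, 11 mod 4 = 3, so the flip contributes -1; sign now +1
(11/3): 11 mod 3 = 2, so (11/3) = (2/3)
factor out 2^1: 2 = 2^1·1; with 3 mod 8 = 3, (2/3) = -1; sign now -1; continue with (1/3)
reached (1/3) = 1, so the symbol is -1

-1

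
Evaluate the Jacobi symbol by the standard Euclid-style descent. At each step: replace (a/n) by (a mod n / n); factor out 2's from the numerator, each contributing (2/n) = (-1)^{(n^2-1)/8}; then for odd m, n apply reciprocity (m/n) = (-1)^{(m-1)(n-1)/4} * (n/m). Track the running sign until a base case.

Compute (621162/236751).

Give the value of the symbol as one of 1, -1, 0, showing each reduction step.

(621162/236751) = (147660/236751)   [reduce mod 236751]
147660 = 2^2·36915; (2/236751) = +1 since 236751 mod 8 = 7, so (147660/236751) = (+1)^2·(36915/236751); sign now +1
reciprocity: (36915/236751) = -1·(236751/36915) since 36915 mod 4 = 3, 236751 mod 4 = 3; sign now -1
(236751/36915) = (15261/36915)   [reduce mod 36915]
reciprocity: (15261/36915) = +1·(36915/15261) since 15261 mod 4 = 1, 36915 mod 4 = 3; sign now -1
(36915/15261) = (6393/15261)   [reduce mod 15261]
reciprocity: (6393/15261) = +1·(15261/6393) since 6393 mod 4 = 1, 15261 mod 4 = 1; sign now -1
(15261/6393) = (2475/6393)   [reduce mod 6393]
reciprocity: (2475/6393) = +1·(6393/2475) since 2475 mod 4 = 3, 6393 mod 4 = 1; sign now -1
(6393/2475) = (1443/2475)   [reduce mod 2475]
reciprocity: (1443/2475) = -1·(2475/1443) since 1443 mod 4 = 3, 2475 mod 4 = 3; sign now +1
(2475/1443) = (1032/1443)   [reduce mod 1443]
1032 = 2^3·129; (2/1443) = -1 since 1443 mod 8 = 3, so (1032/1443) = (-1)^3·(129/1443); sign now -1
reciprocity: (129/1443) = +1·(1443/129) since 129 mod 4 = 1, 1443 mod 4 = 3; sign now -1
(1443/129) = (24/129)   [reduce mod 129]
24 = 2^3·3; (2/129) = +1 since 129 mod 8 = 1, so (24/129) = (+1)^3·(3/129); sign now -1
reciprocity: (3/129) = +1·(129/3) since 3 mod 4 = 3, 129 mod 4 = 1; sign now -1
(129/3) = (0/3)   [reduce mod 3]
(0/3) = 0   [gcd(a, n) > 1]; final value = 0

0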